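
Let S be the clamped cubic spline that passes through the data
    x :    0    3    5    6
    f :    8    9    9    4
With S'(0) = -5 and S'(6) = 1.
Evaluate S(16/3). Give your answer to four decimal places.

Write m_i for S''(x_i). With h_i = 3, 2, 1 and divided differences Δ_i = 1/3, 0, -5, the continuity of S' gives the tridiagonal system
  3·m_0 + 10·m_1 + 2·m_2 = 6(Δ_1 - Δ_0) = -2
  2·m_1 + 6·m_2 + 1·m_3 = 6(Δ_2 - Δ_1) = -30
Clamped end conditions give two more equations: 2h_0·m_0 + h_0·m_1 = 6(Δ_0 - S'(0)) = 32 and h_2·m_2 + 2h_2·m_3 = 6(S'(6) - Δ_2) = 36.
Forward elimination and back-substitution give m_0 = 102/19, m_1 = -4/57, m_2 = -496/57, m_3 = 1274/57.
On [5, 6], S(x) = 9 - 332/57·(x - 5) - 248/57·(x - 5)² + 295/57·(x - 5)³.
With (x - 5) = 1/3: S(16/3) = 10414/1539.

6.7667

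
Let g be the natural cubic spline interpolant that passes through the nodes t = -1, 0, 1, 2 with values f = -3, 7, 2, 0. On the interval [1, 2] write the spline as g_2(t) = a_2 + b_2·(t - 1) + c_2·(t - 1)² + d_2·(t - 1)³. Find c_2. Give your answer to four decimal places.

With M_i denoting the second derivative at x_i, h_i = 1, 1, 1, and Δ_i = (y_(i+1) − y_i)/h_i = 10, -5, -2:
  1·M_0 + 4·M_1 + 1·M_2 = 6(Δ_1 - Δ_0) = -90
  1·M_1 + 4·M_2 + 1·M_3 = 6(Δ_2 - Δ_1) = 18
Natural end conditions: M_0 = M_3 = 0.
Forward elimination and back-substitution give M_0 = 0, M_1 = -126/5, M_2 = 54/5, M_3 = 0.
On [1, 2], with g_2(t) = a_2 + b_2·(t - 1) + c_2·(t - 1)² + d_2·(t - 1)³: c_2 = M_2/2 = 27/5, d_2 = (M_3 - M_2)/(6h_2) = -9/5, b_2 = Δ_2 - h_2(2M_2 + M_3)/6 = -28/5.

5.4000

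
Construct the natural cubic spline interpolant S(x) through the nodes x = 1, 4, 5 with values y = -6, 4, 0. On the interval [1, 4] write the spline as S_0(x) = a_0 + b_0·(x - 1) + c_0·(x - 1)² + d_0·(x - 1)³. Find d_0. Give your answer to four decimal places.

-0.3056

Put σ_i = S'' at the i-th knot. Here h = (3, 1) and Δ = (10/3, -4), so the interior equations h_(i-1)·σ_(i-1) + 2(h_(i-1)+h_i)·σ_i + h_i·σ_(i+1) = 6(Δ_i − Δ_(i-1)) read
  3·σ_0 + 8·σ_1 + 1·σ_2 = 6(Δ_1 - Δ_0) = -44
Natural end conditions: σ_0 = σ_2 = 0.
Hence σ_0 = 0, σ_1 = -11/2, σ_2 = 0.
On [1, 4], with S_0(x) = a_0 + b_0·(x - 1) + c_0·(x - 1)² + d_0·(x - 1)³: c_0 = σ_0/2 = 0, d_0 = (σ_1 - σ_0)/(6h_0) = -11/36, b_0 = Δ_0 - h_0(2σ_0 + σ_1)/6 = 73/12.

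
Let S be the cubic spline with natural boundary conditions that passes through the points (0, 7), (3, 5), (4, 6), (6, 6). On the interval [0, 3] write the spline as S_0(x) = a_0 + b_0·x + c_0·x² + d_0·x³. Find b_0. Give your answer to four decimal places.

-1.3688

With M_i denoting the second derivative at x_i, h_i = 3, 1, 2, and Δ_i = (y_(i+1) − y_i)/h_i = -2/3, 1, 0:
  3·M_0 + 8·M_1 + 1·M_2 = 6(Δ_1 - Δ_0) = 10
  1·M_1 + 6·M_2 + 2·M_3 = 6(Δ_2 - Δ_1) = -6
Natural end conditions: M_0 = M_3 = 0.
Solving the tridiagonal system: M_0 = 0, M_1 = 66/47, M_2 = -58/47, M_3 = 0.
On [0, 3], with S_0(x) = a_0 + b_0·x + c_0·x² + d_0·x³: c_0 = M_0/2 = 0, d_0 = (M_1 - M_0)/(6h_0) = 11/141, b_0 = Δ_0 - h_0(2M_0 + M_1)/6 = -193/141.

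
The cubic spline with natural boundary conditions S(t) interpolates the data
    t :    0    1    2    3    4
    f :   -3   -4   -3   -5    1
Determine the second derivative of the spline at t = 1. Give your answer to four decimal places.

5.3571

Let M_i = S''(x_i). Step sizes h_i = 1, 1, 1, 1; slopes of the chords Δ_i = (y_(i+1) - y_i)/h_i = -1, 1, -2, 6.
  1·M_0 + 4·M_1 + 1·M_2 = 6(Δ_1 - Δ_0) = 12
  1·M_1 + 4·M_2 + 1·M_3 = 6(Δ_2 - Δ_1) = -18
  1·M_2 + 4·M_3 + 1·M_4 = 6(Δ_3 - Δ_2) = 48
Natural end conditions: M_0 = M_4 = 0.
Solving the tridiagonal system: M_0 = 0, M_1 = 75/14, M_2 = -66/7, M_3 = 201/14, M_4 = 0.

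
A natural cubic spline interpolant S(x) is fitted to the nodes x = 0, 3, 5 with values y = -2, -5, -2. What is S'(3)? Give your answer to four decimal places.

0.5000

Put M_i = S'' at the i-th knot. Here h = (3, 2) and Δ = (-1, 3/2), so the interior equations h_(i-1)·M_(i-1) + 2(h_(i-1)+h_i)·M_i + h_i·M_(i+1) = 6(Δ_i − Δ_(i-1)) read
  3·M_0 + 10·M_1 + 2·M_2 = 6(Δ_1 - Δ_0) = 15
Natural end conditions: M_0 = M_2 = 0.
Solving: M_0 = 0, M_1 = 3/2, M_2 = 0.
On [3, 5], S'(x) = b_1 + 2c_1·(x - 3) + 3d_1·(x - 3)² with b_1 = Δ_1 - h_1(2M_1 + M_2)/6 = 1/2, c_1 = M_1/2 = 3/4, d_1 = (M_2 - M_1)/(6h_1) = -1/8. So S'(3) = 1/2.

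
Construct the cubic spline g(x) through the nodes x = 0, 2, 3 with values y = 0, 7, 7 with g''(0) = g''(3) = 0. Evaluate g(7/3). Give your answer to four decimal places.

7.2160

Write M_i for g''(x_i). With h_i = 2, 1 and divided differences Δ_i = 7/2, 0, the continuity of g' gives the tridiagonal system
  2·M_0 + 6·M_1 + 1·M_2 = 6(Δ_1 - Δ_0) = -21
Natural end conditions: M_0 = M_2 = 0.
Solving the tridiagonal system: M_0 = 0, M_1 = -7/2, M_2 = 0.
On [2, 3], g(x) = 7 + 7/6·(x - 2) - 7/4·(x - 2)² + 7/12·(x - 2)³.
With (x - 2) = 1/3: g(7/3) = 1169/162.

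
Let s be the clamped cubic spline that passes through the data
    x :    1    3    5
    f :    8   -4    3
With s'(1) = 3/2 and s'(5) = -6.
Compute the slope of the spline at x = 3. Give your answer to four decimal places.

-0.7500

With m_i denoting the second derivative at x_i, h_i = 2, 2, and Δ_i = (y_(i+1) − y_i)/h_i = -6, 7/2:
  2·m_0 + 8·m_1 + 2·m_2 = 6(Δ_1 - Δ_0) = 57
Clamped end conditions give two more equations: 2h_0·m_0 + h_0·m_1 = 6(Δ_0 - s'(1)) = -45 and h_1·m_1 + 2h_1·m_2 = 6(s'(5) - Δ_1) = -57.
Forward elimination and back-substitution give m_0 = -81/4, m_1 = 18, m_2 = -93/4.
On [3, 5], s'(x) = b_1 + 2c_1·(x - 3) + 3d_1·(x - 3)² with b_1 = Δ_1 - h_1(2m_1 + m_2)/6 = -3/4, c_1 = m_1/2 = 9, d_1 = (m_2 - m_1)/(6h_1) = -55/16. So s'(3) = -3/4.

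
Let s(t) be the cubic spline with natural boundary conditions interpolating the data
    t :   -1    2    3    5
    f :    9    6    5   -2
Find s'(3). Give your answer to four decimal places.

Write M_i for s''(x_i). With h_i = 3, 1, 2 and divided differences Δ_i = -1, -1, -7/2, the continuity of s' gives the tridiagonal system
  3·M_0 + 8·M_1 + 1·M_2 = 6(Δ_1 - Δ_0) = 0
  1·M_1 + 6·M_2 + 2·M_3 = 6(Δ_2 - Δ_1) = -15
Natural end conditions: M_0 = M_3 = 0.
Forward elimination and back-substitution give M_0 = 0, M_1 = 15/47, M_2 = -120/47, M_3 = 0.
On [3, 5], s'(t) = b_2 + 2c_2·(t - 3) + 3d_2·(t - 3)² with b_2 = Δ_2 - h_2(2M_2 + M_3)/6 = -169/94, c_2 = M_2/2 = -60/47, d_2 = (M_3 - M_2)/(6h_2) = 10/47. So s'(3) = -169/94.

-1.7979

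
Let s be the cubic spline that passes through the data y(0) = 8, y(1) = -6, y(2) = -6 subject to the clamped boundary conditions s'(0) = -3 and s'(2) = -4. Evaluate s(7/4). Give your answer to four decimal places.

Write M_i for s''(x_i). With h_i = 1, 1 and divided differences Δ_i = -14, 0, the continuity of s' gives the tridiagonal system
  1·M_0 + 4·M_1 + 1·M_2 = 6(Δ_1 - Δ_0) = 84
Clamped end conditions give two more equations: 2h_0·M_0 + h_0·M_1 = 6(Δ_0 - s'(0)) = -66 and h_1·M_1 + 2h_1·M_2 = 6(s'(2) - Δ_1) = -24.
Solving: M_0 = -109/2, M_1 = 43, M_2 = -67/2.
On [1, 2], s(x) = -6 - 35/4·(x - 1) + 43/2·(x - 1)² - 51/4·(x - 1)³.
With (x - 1) = 3/4: s(7/4) = -1497/256.

-5.8477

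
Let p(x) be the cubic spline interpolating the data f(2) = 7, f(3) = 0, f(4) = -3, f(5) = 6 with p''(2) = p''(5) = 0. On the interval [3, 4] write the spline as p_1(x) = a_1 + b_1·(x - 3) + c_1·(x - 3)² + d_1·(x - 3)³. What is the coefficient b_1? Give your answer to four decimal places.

-6.4667

Put m_i = p'' at the i-th knot. Here h = (1, 1, 1) and Δ = (-7, -3, 9), so the interior equations h_(i-1)·m_(i-1) + 2(h_(i-1)+h_i)·m_i + h_i·m_(i+1) = 6(Δ_i − Δ_(i-1)) read
  1·m_0 + 4·m_1 + 1·m_2 = 6(Δ_1 - Δ_0) = 24
  1·m_1 + 4·m_2 + 1·m_3 = 6(Δ_2 - Δ_1) = 72
Natural end conditions: m_0 = m_3 = 0.
Forward elimination and back-substitution give m_0 = 0, m_1 = 8/5, m_2 = 88/5, m_3 = 0.
On [3, 4], with p_1(x) = a_1 + b_1·(x - 3) + c_1·(x - 3)² + d_1·(x - 3)³: c_1 = m_1/2 = 4/5, d_1 = (m_2 - m_1)/(6h_1) = 8/3, b_1 = Δ_1 - h_1(2m_1 + m_2)/6 = -97/15.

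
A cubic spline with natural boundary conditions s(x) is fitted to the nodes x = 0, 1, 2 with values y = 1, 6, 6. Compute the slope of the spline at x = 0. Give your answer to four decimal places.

6.2500

Put M_i = s'' at the i-th knot. Here h = (1, 1) and Δ = (5, 0), so the interior equations h_(i-1)·M_(i-1) + 2(h_(i-1)+h_i)·M_i + h_i·M_(i+1) = 6(Δ_i − Δ_(i-1)) read
  1·M_0 + 4·M_1 + 1·M_2 = 6(Δ_1 - Δ_0) = -30
Natural end conditions: M_0 = M_2 = 0.
Forward elimination and back-substitution give M_0 = 0, M_1 = -15/2, M_2 = 0.
On [0, 1], s'(x) = b_0 + 2c_0·x + 3d_0·x² with b_0 = Δ_0 - h_0(2M_0 + M_1)/6 = 25/4, c_0 = M_0/2 = 0, d_0 = (M_1 - M_0)/(6h_0) = -5/4. So s'(0) = 25/4.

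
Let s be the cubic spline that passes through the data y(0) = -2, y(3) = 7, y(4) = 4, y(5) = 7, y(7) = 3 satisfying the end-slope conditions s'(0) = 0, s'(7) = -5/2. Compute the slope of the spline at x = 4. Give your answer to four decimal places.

-0.0506

Write σ_i for s''(x_i). With h_i = 3, 1, 1, 2 and divided differences Δ_i = 3, -3, 3, -2, the continuity of s' gives the tridiagonal system
  3·σ_0 + 8·σ_1 + 1·σ_2 = 6(Δ_1 - Δ_0) = -36
  1·σ_1 + 4·σ_2 + 1·σ_3 = 6(Δ_2 - Δ_1) = 36
  1·σ_2 + 6·σ_3 + 2·σ_4 = 6(Δ_3 - Δ_2) = -30
Clamped end conditions give two more equations: 2h_0·σ_0 + h_0·σ_1 = 6(Δ_0 - s'(0)) = 18 and h_3·σ_3 + 2h_3·σ_4 = 6(s'(7) - Δ_3) = -3.
Solving: σ_0 = 1183/158, σ_1 = -709/79, σ_2 = 2107/158, σ_3 = -661/79, σ_4 = 1085/316.
On [4, 5], s'(x) = b_2 + 2c_2·(x - 4) + 3d_2·(x - 4)² with b_2 = Δ_2 - h_2(2σ_2 + σ_3)/6 = -4/79, c_2 = σ_2/2 = 2107/316, d_2 = (σ_3 - σ_2)/(6h_2) = -1143/316. So s'(4) = -4/79.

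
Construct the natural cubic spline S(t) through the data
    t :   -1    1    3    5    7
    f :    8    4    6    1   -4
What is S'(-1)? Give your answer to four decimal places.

-3.0536

Write σ_i for S''(x_i). With h_i = 2, 2, 2, 2 and divided differences Δ_i = -2, 1, -5/2, -5/2, the continuity of S' gives the tridiagonal system
  2·σ_0 + 8·σ_1 + 2·σ_2 = 6(Δ_1 - Δ_0) = 18
  2·σ_1 + 8·σ_2 + 2·σ_3 = 6(Δ_2 - Δ_1) = -21
  2·σ_2 + 8·σ_3 + 2·σ_4 = 6(Δ_3 - Δ_2) = 0
Natural end conditions: σ_0 = σ_4 = 0.
Solving the tridiagonal system: σ_0 = 0, σ_1 = 177/56, σ_2 = -51/14, σ_3 = 51/56, σ_4 = 0.
On [-1, 1], S'(t) = b_0 + 2c_0·(t + 1) + 3d_0·(t + 1)² with b_0 = Δ_0 - h_0(2σ_0 + σ_1)/6 = -171/56, c_0 = σ_0/2 = 0, d_0 = (σ_1 - σ_0)/(6h_0) = 59/224. So S'(-1) = -171/56.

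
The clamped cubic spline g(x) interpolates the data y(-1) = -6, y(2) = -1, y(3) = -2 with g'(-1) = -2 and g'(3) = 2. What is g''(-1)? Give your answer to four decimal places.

Write M_i for g''(x_i). With h_i = 3, 1 and divided differences Δ_i = 5/3, -1, the continuity of g' gives the tridiagonal system
  3·M_0 + 8·M_1 + 1·M_2 = 6(Δ_1 - Δ_0) = -16
Clamped end conditions give two more equations: 2h_0·M_0 + h_0·M_1 = 6(Δ_0 - g'(-1)) = 22 and h_1·M_1 + 2h_1·M_2 = 6(g'(3) - Δ_1) = 18.
Solving the tridiagonal system: M_0 = 20/3, M_1 = -6, M_2 = 12.

6.6667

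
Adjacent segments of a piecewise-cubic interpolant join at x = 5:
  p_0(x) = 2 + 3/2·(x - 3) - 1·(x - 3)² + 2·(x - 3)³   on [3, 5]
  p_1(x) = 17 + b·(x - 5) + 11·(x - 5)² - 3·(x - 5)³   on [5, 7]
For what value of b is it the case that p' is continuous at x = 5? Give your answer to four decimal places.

p_0'(x) = 3/2 - 2·(x - 3) + 6·(x - 3)², so p_0'(5) = 43/2. On the right, p_1'(5) = b, so b = 43/2.

21.5000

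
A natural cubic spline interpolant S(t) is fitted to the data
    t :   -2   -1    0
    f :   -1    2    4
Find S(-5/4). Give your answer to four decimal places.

1.3320

Put m_i = S'' at the i-th knot. Here h = (1, 1) and Δ = (3, 2), so the interior equations h_(i-1)·m_(i-1) + 2(h_(i-1)+h_i)·m_i + h_i·m_(i+1) = 6(Δ_i − Δ_(i-1)) read
  1·m_0 + 4·m_1 + 1·m_2 = 6(Δ_1 - Δ_0) = -6
Natural end conditions: m_0 = m_2 = 0.
Forward elimination and back-substitution give m_0 = 0, m_1 = -3/2, m_2 = 0.
On [-2, -1], S(t) = -1 + 13/4·(t + 2) + 0·(t + 2)² - 1/4·(t + 2)³.
With (t + 2) = 3/4: S(-5/4) = 341/256.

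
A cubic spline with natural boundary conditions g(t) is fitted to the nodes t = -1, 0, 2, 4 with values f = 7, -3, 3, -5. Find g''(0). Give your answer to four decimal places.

16.0909

Put m_i = g'' at the i-th knot. Here h = (1, 2, 2) and Δ = (-10, 3, -4), so the interior equations h_(i-1)·m_(i-1) + 2(h_(i-1)+h_i)·m_i + h_i·m_(i+1) = 6(Δ_i − Δ_(i-1)) read
  1·m_0 + 6·m_1 + 2·m_2 = 6(Δ_1 - Δ_0) = 78
  2·m_1 + 8·m_2 + 2·m_3 = 6(Δ_2 - Δ_1) = -42
Natural end conditions: m_0 = m_3 = 0.
Hence m_0 = 0, m_1 = 177/11, m_2 = -102/11, m_3 = 0.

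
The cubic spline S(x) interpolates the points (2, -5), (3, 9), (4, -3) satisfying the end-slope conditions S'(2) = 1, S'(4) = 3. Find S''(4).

85

Write M_i for S''(x_i). With h_i = 1, 1 and divided differences Δ_i = 14, -12, the continuity of S' gives the tridiagonal system
  1·M_0 + 4·M_1 + 1·M_2 = 6(Δ_1 - Δ_0) = -156
Clamped end conditions give two more equations: 2h_0·M_0 + h_0·M_1 = 6(Δ_0 - S'(2)) = 78 and h_1·M_1 + 2h_1·M_2 = 6(S'(4) - Δ_1) = 90.
Solving: M_0 = 79, M_1 = -80, M_2 = 85.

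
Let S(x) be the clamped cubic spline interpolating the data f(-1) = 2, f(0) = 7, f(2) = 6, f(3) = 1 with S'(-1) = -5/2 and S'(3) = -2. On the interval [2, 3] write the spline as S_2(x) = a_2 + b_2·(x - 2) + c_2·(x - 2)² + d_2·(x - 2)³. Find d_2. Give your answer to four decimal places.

2.3286

Put M_i = S'' at the i-th knot. Here h = (1, 2, 1) and Δ = (5, -1/2, -5), so the interior equations h_(i-1)·M_(i-1) + 2(h_(i-1)+h_i)·M_i + h_i·M_(i+1) = 6(Δ_i − Δ_(i-1)) read
  1·M_0 + 6·M_1 + 2·M_2 = 6(Δ_1 - Δ_0) = -33
  2·M_1 + 6·M_2 + 1·M_3 = 6(Δ_2 - Δ_1) = -27
Clamped end conditions give two more equations: 2h_0·M_0 + h_0·M_1 = 6(Δ_0 - S'(-1)) = 45 and h_2·M_2 + 2h_2·M_3 = 6(S'(3) - Δ_2) = 18.
Forward elimination and back-substitution give M_0 = 943/35, M_1 = -311/35, M_2 = -116/35, M_3 = 373/35.
On [2, 3], with S_2(x) = a_2 + b_2·(x - 2) + c_2·(x - 2)² + d_2·(x - 2)³: c_2 = M_2/2 = -58/35, d_2 = (M_3 - M_2)/(6h_2) = 163/70, b_2 = Δ_2 - h_2(2M_2 + M_3)/6 = -397/70.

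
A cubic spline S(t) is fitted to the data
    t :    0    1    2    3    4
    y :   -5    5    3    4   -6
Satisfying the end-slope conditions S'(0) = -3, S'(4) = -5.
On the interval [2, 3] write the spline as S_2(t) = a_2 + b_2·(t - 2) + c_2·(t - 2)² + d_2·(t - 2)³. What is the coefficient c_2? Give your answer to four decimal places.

10.6250

With σ_i denoting the second derivative at x_i, h_i = 1, 1, 1, 1, and Δ_i = (y_(i+1) − y_i)/h_i = 10, -2, 1, -10:
  1·σ_0 + 4·σ_1 + 1·σ_2 = 6(Δ_1 - Δ_0) = -72
  1·σ_1 + 4·σ_2 + 1·σ_3 = 6(Δ_2 - Δ_1) = 18
  1·σ_2 + 4·σ_3 + 1·σ_4 = 6(Δ_3 - Δ_2) = -66
Clamped end conditions give two more equations: 2h_0·σ_0 + h_0·σ_1 = 6(Δ_0 - S'(0)) = 78 and h_3·σ_3 + 2h_3·σ_4 = 6(S'(4) - Δ_3) = 30.
Solving the tridiagonal system: σ_0 = 1621/28, σ_1 = -529/14, σ_2 = 85/4, σ_3 = -409/14, σ_4 = 829/28.
On [2, 3], with S_2(t) = a_2 + b_2·(t - 2) + c_2·(t - 2)² + d_2·(t - 2)³: c_2 = σ_2/2 = 85/8, d_2 = (σ_3 - σ_2)/(6h_2) = -471/56, b_2 = Δ_2 - h_2(2σ_2 + σ_3)/6 = -17/14.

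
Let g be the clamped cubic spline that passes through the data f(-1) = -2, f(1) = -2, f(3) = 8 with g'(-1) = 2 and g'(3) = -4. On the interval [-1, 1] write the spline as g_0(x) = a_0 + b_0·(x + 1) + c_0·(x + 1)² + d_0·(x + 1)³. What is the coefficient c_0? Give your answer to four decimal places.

Write M_i for g''(x_i). With h_i = 2, 2 and divided differences Δ_i = 0, 5, the continuity of g' gives the tridiagonal system
  2·M_0 + 8·M_1 + 2·M_2 = 6(Δ_1 - Δ_0) = 30
Clamped end conditions give two more equations: 2h_0·M_0 + h_0·M_1 = 6(Δ_0 - g'(-1)) = -12 and h_1·M_1 + 2h_1·M_2 = 6(g'(3) - Δ_1) = -54.
Hence M_0 = -33/4, M_1 = 21/2, M_2 = -75/4.
On [-1, 1], with g_0(x) = a_0 + b_0·(x + 1) + c_0·(x + 1)² + d_0·(x + 1)³: c_0 = M_0/2 = -33/8, d_0 = (M_1 - M_0)/(6h_0) = 25/16, b_0 = Δ_0 - h_0(2M_0 + M_1)/6 = 2.

-4.1250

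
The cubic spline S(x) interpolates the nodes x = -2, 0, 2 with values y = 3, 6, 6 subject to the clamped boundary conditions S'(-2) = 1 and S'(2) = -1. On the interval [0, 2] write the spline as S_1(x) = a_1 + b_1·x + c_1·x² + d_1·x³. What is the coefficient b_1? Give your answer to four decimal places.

1.1250

Let m_i = S''(x_i). Step sizes h_i = 2, 2; slopes of the chords Δ_i = (y_(i+1) - y_i)/h_i = 3/2, 0.
  2·m_0 + 8·m_1 + 2·m_2 = 6(Δ_1 - Δ_0) = -9
Clamped end conditions give two more equations: 2h_0·m_0 + h_0·m_1 = 6(Δ_0 - S'(-2)) = 3 and h_1·m_1 + 2h_1·m_2 = 6(S'(2) - Δ_1) = -6.
Hence m_0 = 11/8, m_1 = -5/4, m_2 = -7/8.
On [0, 2], with S_1(x) = a_1 + b_1·x + c_1·x² + d_1·x³: c_1 = m_1/2 = -5/8, d_1 = (m_2 - m_1)/(6h_1) = 1/32, b_1 = Δ_1 - h_1(2m_1 + m_2)/6 = 9/8.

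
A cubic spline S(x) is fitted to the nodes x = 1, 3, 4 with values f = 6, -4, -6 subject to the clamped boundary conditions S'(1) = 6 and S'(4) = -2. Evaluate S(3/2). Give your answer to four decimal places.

With M_i denoting the second derivative at x_i, h_i = 2, 1, and Δ_i = (y_(i+1) − y_i)/h_i = -5, -2:
  2·M_0 + 6·M_1 + 1·M_2 = 6(Δ_1 - Δ_0) = 18
Clamped end conditions give two more equations: 2h_0·M_0 + h_0·M_1 = 6(Δ_0 - S'(1)) = -66 and h_1·M_1 + 2h_1·M_2 = 6(S'(4) - Δ_1) = 0.
Forward elimination and back-substitution give M_0 = -133/6, M_1 = 34/3, M_2 = -17/3.
On [1, 3], S(x) = 6 + 6·(x - 1) - 133/12·(x - 1)² + 67/24·(x - 1)³.
With (x - 1) = 1/2: S(3/2) = 421/64.

6.5781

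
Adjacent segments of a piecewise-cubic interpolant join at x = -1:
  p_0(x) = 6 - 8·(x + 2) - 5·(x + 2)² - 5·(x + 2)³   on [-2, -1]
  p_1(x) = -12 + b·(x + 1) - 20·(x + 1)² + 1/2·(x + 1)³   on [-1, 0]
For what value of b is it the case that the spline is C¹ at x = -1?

p_0'(x) = -8 - 10·(x + 2) - 15·(x + 2)², so p_0'(-1) = -33. On the right, p_1'(-1) = b, so b = -33.

-33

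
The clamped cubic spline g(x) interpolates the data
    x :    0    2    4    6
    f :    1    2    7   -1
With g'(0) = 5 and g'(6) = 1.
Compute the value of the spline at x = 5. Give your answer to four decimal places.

Let M_i = g''(x_i). Step sizes h_i = 2, 2, 2; slopes of the chords Δ_i = (y_(i+1) - y_i)/h_i = 1/2, 5/2, -4.
  2·M_0 + 8·M_1 + 2·M_2 = 6(Δ_1 - Δ_0) = 12
  2·M_1 + 8·M_2 + 2·M_3 = 6(Δ_2 - Δ_1) = -39
Clamped end conditions give two more equations: 2h_0·M_0 + h_0·M_1 = 6(Δ_0 - g'(0)) = -27 and h_2·M_2 + 2h_2·M_3 = 6(g'(6) - Δ_2) = 30.
Hence M_0 = -149/15, M_1 = 191/30, M_2 = -143/15, M_3 = 184/15.
On [4, 6], g(x) = 7 - 26/15·(x - 4) - 143/30·(x - 4)² + 109/60·(x - 4)³.
With (x - 4) = 1: g(5) = 139/60.

2.3167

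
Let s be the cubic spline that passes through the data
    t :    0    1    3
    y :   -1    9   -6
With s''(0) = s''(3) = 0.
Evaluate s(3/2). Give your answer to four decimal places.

Write m_i for s''(x_i). With h_i = 1, 2 and divided differences Δ_i = 10, -15/2, the continuity of s' gives the tridiagonal system
  1·m_0 + 6·m_1 + 2·m_2 = 6(Δ_1 - Δ_0) = -105
Natural end conditions: m_0 = m_2 = 0.
Solving: m_0 = 0, m_1 = -35/2, m_2 = 0.
On [1, 3], s(t) = 9 + 25/6·(t - 1) - 35/4·(t - 1)² + 35/24·(t - 1)³.
With (t - 1) = 1/2: s(3/2) = 581/64.

9.0781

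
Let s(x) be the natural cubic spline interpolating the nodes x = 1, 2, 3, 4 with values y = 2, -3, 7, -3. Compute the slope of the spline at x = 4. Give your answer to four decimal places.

-16.3333

With m_i denoting the second derivative at x_i, h_i = 1, 1, 1, and Δ_i = (y_(i+1) − y_i)/h_i = -5, 10, -10:
  1·m_0 + 4·m_1 + 1·m_2 = 6(Δ_1 - Δ_0) = 90
  1·m_1 + 4·m_2 + 1·m_3 = 6(Δ_2 - Δ_1) = -120
Natural end conditions: m_0 = m_3 = 0.
Solving: m_0 = 0, m_1 = 32, m_2 = -38, m_3 = 0.
On [3, 4], s'(x) = b_2 + 2c_2·(x - 3) + 3d_2·(x - 3)² with b_2 = Δ_2 - h_2(2m_2 + m_3)/6 = 8/3, c_2 = m_2/2 = -19, d_2 = (m_3 - m_2)/(6h_2) = 19/3. So s'(4) = -49/3.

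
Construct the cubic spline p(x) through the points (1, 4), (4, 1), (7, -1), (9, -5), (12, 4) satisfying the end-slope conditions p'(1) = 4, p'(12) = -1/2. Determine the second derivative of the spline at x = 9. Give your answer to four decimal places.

Write M_i for p''(x_i). With h_i = 3, 3, 2, 3 and divided differences Δ_i = -1, -2/3, -2, 3, the continuity of p' gives the tridiagonal system
  3·M_0 + 12·M_1 + 3·M_2 = 6(Δ_1 - Δ_0) = 2
  3·M_1 + 10·M_2 + 2·M_3 = 6(Δ_2 - Δ_1) = -8
  2·M_2 + 10·M_3 + 3·M_4 = 6(Δ_3 - Δ_2) = 30
Clamped end conditions give two more equations: 2h_0·M_0 + h_0·M_1 = 6(Δ_0 - p'(1)) = -30 and h_3·M_3 + 2h_3·M_4 = 6(p'(12) - Δ_3) = -21.
Hence M_0 = -797/129, M_1 = 304/129, M_2 = -111/43, M_3 = 231/43, M_4 = -266/43.

5.3721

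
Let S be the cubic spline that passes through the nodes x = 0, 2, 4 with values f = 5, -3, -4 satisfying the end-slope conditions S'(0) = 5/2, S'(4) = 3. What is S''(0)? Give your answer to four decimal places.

-12.2500

Write σ_i for S''(x_i). With h_i = 2, 2 and divided differences Δ_i = -4, -1/2, the continuity of S' gives the tridiagonal system
  2·σ_0 + 8·σ_1 + 2·σ_2 = 6(Δ_1 - Δ_0) = 21
Clamped end conditions give two more equations: 2h_0·σ_0 + h_0·σ_1 = 6(Δ_0 - S'(0)) = -39 and h_1·σ_1 + 2h_1·σ_2 = 6(S'(4) - Δ_1) = 21.
Solving: σ_0 = -49/4, σ_1 = 5, σ_2 = 11/4.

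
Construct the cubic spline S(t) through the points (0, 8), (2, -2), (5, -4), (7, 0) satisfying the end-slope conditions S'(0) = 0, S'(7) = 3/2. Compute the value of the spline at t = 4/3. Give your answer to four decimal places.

Write m_i for S''(x_i). With h_i = 2, 3, 2 and divided differences Δ_i = -5, -2/3, 2, the continuity of S' gives the tridiagonal system
  2·m_0 + 10·m_1 + 3·m_2 = 6(Δ_1 - Δ_0) = 26
  3·m_1 + 10·m_2 + 2·m_3 = 6(Δ_2 - Δ_1) = 16
Clamped end conditions give two more equations: 2h_0·m_0 + h_0·m_1 = 6(Δ_0 - S'(0)) = -30 and h_2·m_2 + 2h_2·m_3 = 6(S'(7) - Δ_2) = -3.
Solving the tridiagonal system: m_0 = -931/96, m_1 = 211/48, m_2 = 23/48, m_3 = -95/96.
On [0, 2], S(t) = 8 + 0·t - 931/192·t² + 451/384·t³.
With t = 4/3: S(4/3) = 701/324.

2.1636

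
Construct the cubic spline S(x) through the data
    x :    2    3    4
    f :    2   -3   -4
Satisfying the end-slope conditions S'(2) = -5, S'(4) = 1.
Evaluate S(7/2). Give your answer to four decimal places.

-4.0625

Let m_i = S''(x_i). Step sizes h_i = 1, 1; slopes of the chords Δ_i = (y_(i+1) - y_i)/h_i = -5, -1.
  1·m_0 + 4·m_1 + 1·m_2 = 6(Δ_1 - Δ_0) = 24
Clamped end conditions give two more equations: 2h_0·m_0 + h_0·m_1 = 6(Δ_0 - S'(2)) = 0 and h_1·m_1 + 2h_1·m_2 = 6(S'(4) - Δ_1) = 12.
Hence m_0 = -3, m_1 = 6, m_2 = 3.
On [3, 4], S(x) = -3 - 7/2·(x - 3) + 3·(x - 3)² - 1/2·(x - 3)³.
With (x - 3) = 1/2: S(7/2) = -65/16.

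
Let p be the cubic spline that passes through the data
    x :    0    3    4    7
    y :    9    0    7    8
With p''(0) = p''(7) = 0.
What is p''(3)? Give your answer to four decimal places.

8.2540

Let M_i = p''(x_i). Step sizes h_i = 3, 1, 3; slopes of the chords Δ_i = (y_(i+1) - y_i)/h_i = -3, 7, 1/3.
  3·M_0 + 8·M_1 + 1·M_2 = 6(Δ_1 - Δ_0) = 60
  1·M_1 + 8·M_2 + 3·M_3 = 6(Δ_2 - Δ_1) = -40
Natural end conditions: M_0 = M_3 = 0.
Solving the tridiagonal system: M_0 = 0, M_1 = 520/63, M_2 = -380/63, M_3 = 0.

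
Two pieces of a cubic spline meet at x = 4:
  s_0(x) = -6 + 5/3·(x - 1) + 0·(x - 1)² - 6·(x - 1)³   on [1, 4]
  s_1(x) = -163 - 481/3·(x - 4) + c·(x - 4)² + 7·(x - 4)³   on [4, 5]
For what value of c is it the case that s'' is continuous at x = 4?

s_0''(x) = 0 - 36·(x - 1), so s_0''(4) = -108. On the right, s_1''(4) = 2c, so c = -54.

-54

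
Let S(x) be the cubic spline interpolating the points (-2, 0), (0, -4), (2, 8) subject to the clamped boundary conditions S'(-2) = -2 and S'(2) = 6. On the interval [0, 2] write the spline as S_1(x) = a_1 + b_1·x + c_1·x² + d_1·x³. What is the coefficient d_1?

-1

Put σ_i = S'' at the i-th knot. Here h = (2, 2) and Δ = (-2, 6), so the interior equations h_(i-1)·σ_(i-1) + 2(h_(i-1)+h_i)·σ_i + h_i·σ_(i+1) = 6(Δ_i − Δ_(i-1)) read
  2·σ_0 + 8·σ_1 + 2·σ_2 = 6(Δ_1 - Δ_0) = 48
Clamped end conditions give two more equations: 2h_0·σ_0 + h_0·σ_1 = 6(Δ_0 - S'(-2)) = 0 and h_1·σ_1 + 2h_1·σ_2 = 6(S'(2) - Δ_1) = 0.
Solving: σ_0 = -4, σ_1 = 8, σ_2 = -4.
On [0, 2], with S_1(x) = a_1 + b_1·x + c_1·x² + d_1·x³: c_1 = σ_1/2 = 4, d_1 = (σ_2 - σ_1)/(6h_1) = -1, b_1 = Δ_1 - h_1(2σ_1 + σ_2)/6 = 2.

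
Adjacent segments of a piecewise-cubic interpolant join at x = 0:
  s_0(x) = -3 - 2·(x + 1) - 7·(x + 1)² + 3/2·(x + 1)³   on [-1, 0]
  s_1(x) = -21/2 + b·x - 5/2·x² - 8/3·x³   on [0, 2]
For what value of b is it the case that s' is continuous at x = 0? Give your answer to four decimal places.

s_0'(x) = -2 - 14·(x + 1) + 9/2·(x + 1)², so s_0'(0) = -23/2. On the right, s_1'(0) = b, so b = -23/2.

-11.5000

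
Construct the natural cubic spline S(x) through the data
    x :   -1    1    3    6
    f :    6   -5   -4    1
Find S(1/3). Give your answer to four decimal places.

-2.4574

Let M_i = S''(x_i). Step sizes h_i = 2, 2, 3; slopes of the chords Δ_i = (y_(i+1) - y_i)/h_i = -11/2, 1/2, 5/3.
  2·M_0 + 8·M_1 + 2·M_2 = 6(Δ_1 - Δ_0) = 36
  2·M_1 + 10·M_2 + 3·M_3 = 6(Δ_2 - Δ_1) = 7
Natural end conditions: M_0 = M_3 = 0.
Hence M_0 = 0, M_1 = 173/38, M_2 = -4/19, M_3 = 0.
On [-1, 1], S(x) = 6 - 400/57·(x + 1) + 0·(x + 1)² + 173/456·(x + 1)³.
With (x + 1) = 4/3: S(1/3) = -3782/1539.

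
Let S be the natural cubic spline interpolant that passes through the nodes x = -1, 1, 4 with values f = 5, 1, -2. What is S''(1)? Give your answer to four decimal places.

0.6000

Put m_i = S'' at the i-th knot. Here h = (2, 3) and Δ = (-2, -1), so the interior equations h_(i-1)·m_(i-1) + 2(h_(i-1)+h_i)·m_i + h_i·m_(i+1) = 6(Δ_i − Δ_(i-1)) read
  2·m_0 + 10·m_1 + 3·m_2 = 6(Δ_1 - Δ_0) = 6
Natural end conditions: m_0 = m_2 = 0.
Forward elimination and back-substitution give m_0 = 0, m_1 = 3/5, m_2 = 0.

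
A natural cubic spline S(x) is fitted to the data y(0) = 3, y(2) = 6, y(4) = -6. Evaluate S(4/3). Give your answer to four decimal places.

Let M_i = S''(x_i). Step sizes h_i = 2, 2; slopes of the chords Δ_i = (y_(i+1) - y_i)/h_i = 3/2, -6.
  2·M_0 + 8·M_1 + 2·M_2 = 6(Δ_1 - Δ_0) = -45
Natural end conditions: M_0 = M_2 = 0.
Forward elimination and back-substitution give M_0 = 0, M_1 = -45/8, M_2 = 0.
On [0, 2], S(x) = 3 + 27/8·x + 0·x² - 15/32·x³.
With x = 4/3: S(4/3) = 115/18.

6.3889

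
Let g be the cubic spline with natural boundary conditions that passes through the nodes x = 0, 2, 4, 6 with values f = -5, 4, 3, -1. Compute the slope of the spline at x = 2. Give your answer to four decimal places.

Let σ_i = g''(x_i). Step sizes h_i = 2, 2, 2; slopes of the chords Δ_i = (y_(i+1) - y_i)/h_i = 9/2, -1/2, -2.
  2·σ_0 + 8·σ_1 + 2·σ_2 = 6(Δ_1 - Δ_0) = -30
  2·σ_1 + 8·σ_2 + 2·σ_3 = 6(Δ_2 - Δ_1) = -9
Natural end conditions: σ_0 = σ_3 = 0.
Solving the tridiagonal system: σ_0 = 0, σ_1 = -37/10, σ_2 = -1/5, σ_3 = 0.
On [2, 4], g'(x) = b_1 + 2c_1·(x - 2) + 3d_1·(x - 2)² with b_1 = Δ_1 - h_1(2σ_1 + σ_2)/6 = 61/30, c_1 = σ_1/2 = -37/20, d_1 = (σ_2 - σ_1)/(6h_1) = 7/24. So g'(2) = 61/30.

2.0333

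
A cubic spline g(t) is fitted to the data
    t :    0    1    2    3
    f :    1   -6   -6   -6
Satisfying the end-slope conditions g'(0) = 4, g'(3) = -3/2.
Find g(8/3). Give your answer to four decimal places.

-5.6247

Write σ_i for g''(x_i). With h_i = 1, 1, 1 and divided differences Δ_i = -7, 0, 0, the continuity of g' gives the tridiagonal system
  1·σ_0 + 4·σ_1 + 1·σ_2 = 6(Δ_1 - Δ_0) = 42
  1·σ_1 + 4·σ_2 + 1·σ_3 = 6(Δ_2 - Δ_1) = 0
Clamped end conditions give two more equations: 2h_0·σ_0 + h_0·σ_1 = 6(Δ_0 - g'(0)) = -66 and h_2·σ_2 + 2h_2·σ_3 = 6(g'(3) - Δ_2) = -9.
Solving: σ_0 = -667/15, σ_1 = 344/15, σ_2 = -79/15, σ_3 = -28/15.
On [2, 3], g(t) = -6 + 31/15·(t - 2) - 79/30·(t - 2)² + 17/30·(t - 2)³.
With (t - 2) = 2/3: g(8/3) = -2278/405.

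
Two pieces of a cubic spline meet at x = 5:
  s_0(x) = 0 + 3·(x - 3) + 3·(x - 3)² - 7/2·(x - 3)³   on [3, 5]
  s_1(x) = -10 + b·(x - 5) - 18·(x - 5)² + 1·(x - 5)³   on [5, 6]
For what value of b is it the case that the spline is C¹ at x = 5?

s_0'(x) = 3 + 6·(x - 3) - 21/2·(x - 3)², so s_0'(5) = -27. On the right, s_1'(5) = b, so b = -27.

-27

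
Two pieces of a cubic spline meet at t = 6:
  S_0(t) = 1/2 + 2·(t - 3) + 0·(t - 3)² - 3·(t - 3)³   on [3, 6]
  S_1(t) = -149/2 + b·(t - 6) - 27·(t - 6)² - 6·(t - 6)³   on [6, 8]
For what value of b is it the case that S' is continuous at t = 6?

-79

S_0'(t) = 2 + 0·(t - 3) - 9·(t - 3)², so S_0'(6) = -79. On the right, S_1'(6) = b, so b = -79.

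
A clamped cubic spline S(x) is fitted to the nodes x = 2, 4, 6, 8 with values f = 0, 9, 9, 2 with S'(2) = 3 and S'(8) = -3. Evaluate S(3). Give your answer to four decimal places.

4.4250

With M_i denoting the second derivative at x_i, h_i = 2, 2, 2, and Δ_i = (y_(i+1) − y_i)/h_i = 9/2, 0, -7/2:
  2·M_0 + 8·M_1 + 2·M_2 = 6(Δ_1 - Δ_0) = -27
  2·M_1 + 8·M_2 + 2·M_3 = 6(Δ_2 - Δ_1) = -21
Clamped end conditions give two more equations: 2h_0·M_0 + h_0·M_1 = 6(Δ_0 - S'(2)) = 9 and h_2·M_2 + 2h_2·M_3 = 6(S'(8) - Δ_2) = 3.
Forward elimination and back-substitution give M_0 = 21/5, M_1 = -39/10, M_2 = -21/10, M_3 = 9/5.
On [2, 4], S(x) = 0 + 3·(x - 2) + 21/10·(x - 2)² - 27/40·(x - 2)³.
With (x - 2) = 1: S(3) = 177/40.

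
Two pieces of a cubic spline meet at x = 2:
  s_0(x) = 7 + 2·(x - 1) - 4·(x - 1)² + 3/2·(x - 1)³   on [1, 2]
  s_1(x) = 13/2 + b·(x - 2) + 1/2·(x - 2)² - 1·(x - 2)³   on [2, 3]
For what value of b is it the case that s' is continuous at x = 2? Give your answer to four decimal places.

-1.5000

s_0'(x) = 2 - 8·(x - 1) + 9/2·(x - 1)², so s_0'(2) = -3/2. On the right, s_1'(2) = b, so b = -3/2.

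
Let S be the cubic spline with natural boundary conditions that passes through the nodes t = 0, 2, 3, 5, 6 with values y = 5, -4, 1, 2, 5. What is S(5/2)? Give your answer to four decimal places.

-1.6754

Put m_i = S'' at the i-th knot. Here h = (2, 1, 2, 1) and Δ = (-9/2, 5, 1/2, 3), so the interior equations h_(i-1)·m_(i-1) + 2(h_(i-1)+h_i)·m_i + h_i·m_(i+1) = 6(Δ_i − Δ_(i-1)) read
  2·m_0 + 6·m_1 + 1·m_2 = 6(Δ_1 - Δ_0) = 57
  1·m_1 + 6·m_2 + 2·m_3 = 6(Δ_2 - Δ_1) = -27
  2·m_2 + 6·m_3 + 1·m_4 = 6(Δ_3 - Δ_2) = 15
Natural end conditions: m_0 = m_4 = 0.
Solving: m_0 = 0, m_1 = 336/31, m_2 = -249/31, m_3 = 321/62, m_4 = 0.
On [2, 3], S(t) = -4 + 169/62·(t - 2) + 168/31·(t - 2)² - 195/62·(t - 2)³.
With (t - 2) = 1/2: S(5/2) = -831/496.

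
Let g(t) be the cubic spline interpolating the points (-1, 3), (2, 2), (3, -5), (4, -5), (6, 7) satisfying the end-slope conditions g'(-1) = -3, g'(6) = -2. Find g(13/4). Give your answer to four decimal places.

With m_i denoting the second derivative at x_i, h_i = 3, 1, 1, 2, and Δ_i = (y_(i+1) − y_i)/h_i = -1/3, -7, 0, 6:
  3·m_0 + 8·m_1 + 1·m_2 = 6(Δ_1 - Δ_0) = -40
  1·m_1 + 4·m_2 + 1·m_3 = 6(Δ_2 - Δ_1) = 42
  1·m_2 + 6·m_3 + 2·m_4 = 6(Δ_3 - Δ_2) = 36
Clamped end conditions give two more equations: 2h_0·m_0 + h_0·m_1 = 6(Δ_0 - g'(-1)) = 16 and h_3·m_3 + 2h_3·m_4 = 6(g'(6) - Δ_3) = -48.
Hence m_0 = 1694/237, m_1 = -708/79, m_2 = 810/79, m_3 = 786/79, m_4 = -1341/79.
On [3, 4], g(t) = -5 - 401/79·(t - 3) + 405/79·(t - 3)² - 4/79·(t - 3)³.
With (t - 3) = 1/4: g(13/4) = -470/79.

-5.9494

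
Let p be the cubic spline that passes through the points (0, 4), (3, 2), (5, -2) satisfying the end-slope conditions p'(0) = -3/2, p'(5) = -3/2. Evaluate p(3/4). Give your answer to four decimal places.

Put M_i = p'' at the i-th knot. Here h = (3, 2) and Δ = (-2/3, -2), so the interior equations h_(i-1)·M_(i-1) + 2(h_(i-1)+h_i)·M_i + h_i·M_(i+1) = 6(Δ_i − Δ_(i-1)) read
  3·M_0 + 10·M_1 + 2·M_2 = 6(Δ_1 - Δ_0) = -8
Clamped end conditions give two more equations: 2h_0·M_0 + h_0·M_1 = 6(Δ_0 - p'(0)) = 5 and h_1·M_1 + 2h_1·M_2 = 6(p'(5) - Δ_1) = 3.
Hence M_0 = 49/30, M_1 = -8/5, M_2 = 31/20.
On [0, 3], p(t) = 4 - 3/2·t + 49/60·t² - 97/540·t³.
With t = 3/4: p(3/4) = 4171/1280.

3.2586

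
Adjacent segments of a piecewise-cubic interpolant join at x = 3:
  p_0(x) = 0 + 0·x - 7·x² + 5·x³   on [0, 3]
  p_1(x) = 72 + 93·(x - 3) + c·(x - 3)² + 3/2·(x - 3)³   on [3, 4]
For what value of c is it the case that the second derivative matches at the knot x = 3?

p_0''(x) = -14 + 30·x, so p_0''(3) = 76. On the right, p_1''(3) = 2c, so c = 38.

38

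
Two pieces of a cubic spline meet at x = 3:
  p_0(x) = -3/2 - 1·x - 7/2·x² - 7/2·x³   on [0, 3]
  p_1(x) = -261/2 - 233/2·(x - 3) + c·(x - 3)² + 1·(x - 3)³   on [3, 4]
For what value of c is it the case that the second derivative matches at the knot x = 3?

-35

p_0''(x) = -7 - 21·x, so p_0''(3) = -70. On the right, p_1''(3) = 2c, so c = -35.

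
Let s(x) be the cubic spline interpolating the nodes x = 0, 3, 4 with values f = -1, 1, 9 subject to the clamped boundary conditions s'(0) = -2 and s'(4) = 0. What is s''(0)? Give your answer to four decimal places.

With m_i denoting the second derivative at x_i, h_i = 3, 1, and Δ_i = (y_(i+1) − y_i)/h_i = 2/3, 8:
  3·m_0 + 8·m_1 + 1·m_2 = 6(Δ_1 - Δ_0) = 44
Clamped end conditions give two more equations: 2h_0·m_0 + h_0·m_1 = 6(Δ_0 - s'(0)) = 16 and h_1·m_1 + 2h_1·m_2 = 6(s'(4) - Δ_1) = -48.
Solving the tridiagonal system: m_0 = -7/3, m_1 = 10, m_2 = -29.

-2.3333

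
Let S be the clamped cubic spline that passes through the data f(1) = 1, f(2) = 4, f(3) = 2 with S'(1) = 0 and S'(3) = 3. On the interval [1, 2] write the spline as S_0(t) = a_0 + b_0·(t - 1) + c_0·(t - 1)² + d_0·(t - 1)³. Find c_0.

9

Let m_i = S''(x_i). Step sizes h_i = 1, 1; slopes of the chords Δ_i = (y_(i+1) - y_i)/h_i = 3, -2.
  1·m_0 + 4·m_1 + 1·m_2 = 6(Δ_1 - Δ_0) = -30
Clamped end conditions give two more equations: 2h_0·m_0 + h_0·m_1 = 6(Δ_0 - S'(1)) = 18 and h_1·m_1 + 2h_1·m_2 = 6(S'(3) - Δ_1) = 30.
Hence m_0 = 18, m_1 = -18, m_2 = 24.
On [1, 2], with S_0(t) = a_0 + b_0·(t - 1) + c_0·(t - 1)² + d_0·(t - 1)³: c_0 = m_0/2 = 9, d_0 = (m_1 - m_0)/(6h_0) = -6, b_0 = Δ_0 - h_0(2m_0 + m_1)/6 = 0.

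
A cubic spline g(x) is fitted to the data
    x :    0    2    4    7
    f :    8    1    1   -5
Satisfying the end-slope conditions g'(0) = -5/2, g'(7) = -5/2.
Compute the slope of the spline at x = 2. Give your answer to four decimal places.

-1.9730

Let m_i = g''(x_i). Step sizes h_i = 2, 2, 3; slopes of the chords Δ_i = (y_(i+1) - y_i)/h_i = -7/2, 0, -2.
  2·m_0 + 8·m_1 + 2·m_2 = 6(Δ_1 - Δ_0) = 21
  2·m_1 + 10·m_2 + 3·m_3 = 6(Δ_2 - Δ_1) = -12
Clamped end conditions give two more equations: 2h_0·m_0 + h_0·m_1 = 6(Δ_0 - g'(0)) = -6 and h_2·m_2 + 2h_2·m_3 = 6(g'(7) - Δ_2) = -3.
Hence m_0 = -261/74, m_1 = 150/37, m_2 = -81/37, m_3 = 22/37.
On [2, 4], g'(x) = b_1 + 2c_1·(x - 2) + 3d_1·(x - 2)² with b_1 = Δ_1 - h_1(2m_1 + m_2)/6 = -73/37, c_1 = m_1/2 = 75/37, d_1 = (m_2 - m_1)/(6h_1) = -77/148. So g'(2) = -73/37.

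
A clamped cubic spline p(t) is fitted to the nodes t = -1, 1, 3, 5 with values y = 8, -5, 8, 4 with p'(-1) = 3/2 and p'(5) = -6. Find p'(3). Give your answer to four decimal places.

5.3000

Write M_i for p''(x_i). With h_i = 2, 2, 2 and divided differences Δ_i = -13/2, 13/2, -2, the continuity of p' gives the tridiagonal system
  2·M_0 + 8·M_1 + 2·M_2 = 6(Δ_1 - Δ_0) = 78
  2·M_1 + 8·M_2 + 2·M_3 = 6(Δ_2 - Δ_1) = -51
Clamped end conditions give two more equations: 2h_0·M_0 + h_0·M_1 = 6(Δ_0 - p'(-1)) = -48 and h_2·M_2 + 2h_2·M_3 = 6(p'(5) - Δ_2) = -24.
Forward elimination and back-substitution give M_0 = -104/5, M_1 = 88/5, M_2 = -53/5, M_3 = -7/10.
On [3, 5], p'(t) = b_2 + 2c_2·(t - 3) + 3d_2·(t - 3)² with b_2 = Δ_2 - h_2(2M_2 + M_3)/6 = 53/10, c_2 = M_2/2 = -53/10, d_2 = (M_3 - M_2)/(6h_2) = 33/40. So p'(3) = 53/10.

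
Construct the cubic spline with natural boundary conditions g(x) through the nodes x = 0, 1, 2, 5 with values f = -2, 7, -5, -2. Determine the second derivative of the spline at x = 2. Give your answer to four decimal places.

14.1290

Put M_i = g'' at the i-th knot. Here h = (1, 1, 3) and Δ = (9, -12, 1), so the interior equations h_(i-1)·M_(i-1) + 2(h_(i-1)+h_i)·M_i + h_i·M_(i+1) = 6(Δ_i − Δ_(i-1)) read
  1·M_0 + 4·M_1 + 1·M_2 = 6(Δ_1 - Δ_0) = -126
  1·M_1 + 8·M_2 + 3·M_3 = 6(Δ_2 - Δ_1) = 78
Natural end conditions: M_0 = M_3 = 0.
Solving: M_0 = 0, M_1 = -1086/31, M_2 = 438/31, M_3 = 0.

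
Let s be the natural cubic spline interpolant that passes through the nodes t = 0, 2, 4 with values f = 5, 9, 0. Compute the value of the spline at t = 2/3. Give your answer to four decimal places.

7.2963

Let m_i = s''(x_i). Step sizes h_i = 2, 2; slopes of the chords Δ_i = (y_(i+1) - y_i)/h_i = 2, -9/2.
  2·m_0 + 8·m_1 + 2·m_2 = 6(Δ_1 - Δ_0) = -39
Natural end conditions: m_0 = m_2 = 0.
Forward elimination and back-substitution give m_0 = 0, m_1 = -39/8, m_2 = 0.
On [0, 2], s(t) = 5 + 29/8·t + 0·t² - 13/32·t³.
With t = 2/3: s(2/3) = 197/27.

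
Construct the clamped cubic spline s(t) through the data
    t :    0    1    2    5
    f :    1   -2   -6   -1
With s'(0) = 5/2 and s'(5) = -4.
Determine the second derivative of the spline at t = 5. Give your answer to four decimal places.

With σ_i denoting the second derivative at x_i, h_i = 1, 1, 3, and Δ_i = (y_(i+1) − y_i)/h_i = -3, -4, 5/3:
  1·σ_0 + 4·σ_1 + 1·σ_2 = 6(Δ_1 - Δ_0) = -6
  1·σ_1 + 8·σ_2 + 3·σ_3 = 6(Δ_2 - Δ_1) = 34
Clamped end conditions give two more equations: 2h_0·σ_0 + h_0·σ_1 = 6(Δ_0 - s'(0)) = -33 and h_2·σ_2 + 2h_2·σ_3 = 6(s'(5) - Δ_2) = -34.
Forward elimination and back-substitution give σ_0 = -490/29, σ_1 = 23/29, σ_2 = 224/29, σ_3 = -829/87.

-9.5287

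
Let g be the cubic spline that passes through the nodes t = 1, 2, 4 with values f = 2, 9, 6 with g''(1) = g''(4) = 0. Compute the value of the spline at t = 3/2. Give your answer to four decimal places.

6.0313

Put M_i = g'' at the i-th knot. Here h = (1, 2) and Δ = (7, -3/2), so the interior equations h_(i-1)·M_(i-1) + 2(h_(i-1)+h_i)·M_i + h_i·M_(i+1) = 6(Δ_i − Δ_(i-1)) read
  1·M_0 + 6·M_1 + 2·M_2 = 6(Δ_1 - Δ_0) = -51
Natural end conditions: M_0 = M_2 = 0.
Solving the tridiagonal system: M_0 = 0, M_1 = -17/2, M_2 = 0.
On [1, 2], g(t) = 2 + 101/12·(t - 1) + 0·(t - 1)² - 17/12·(t - 1)³.
With (t - 1) = 1/2: g(3/2) = 193/32.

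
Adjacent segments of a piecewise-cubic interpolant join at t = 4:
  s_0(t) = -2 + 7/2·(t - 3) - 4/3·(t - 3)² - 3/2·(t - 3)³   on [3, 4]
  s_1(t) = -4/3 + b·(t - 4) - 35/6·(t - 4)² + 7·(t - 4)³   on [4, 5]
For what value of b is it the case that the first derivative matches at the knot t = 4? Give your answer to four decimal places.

s_0'(t) = 7/2 - 8/3·(t - 3) - 9/2·(t - 3)², so s_0'(4) = -11/3. On the right, s_1'(4) = b, so b = -11/3.

-3.6667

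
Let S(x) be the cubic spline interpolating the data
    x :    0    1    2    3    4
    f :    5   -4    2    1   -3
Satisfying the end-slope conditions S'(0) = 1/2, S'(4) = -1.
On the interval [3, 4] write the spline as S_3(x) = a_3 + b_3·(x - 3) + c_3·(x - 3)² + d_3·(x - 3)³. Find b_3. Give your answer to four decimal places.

Let M_i = S''(x_i). Step sizes h_i = 1, 1, 1, 1; slopes of the chords Δ_i = (y_(i+1) - y_i)/h_i = -9, 6, -1, -4.
  1·M_0 + 4·M_1 + 1·M_2 = 6(Δ_1 - Δ_0) = 90
  1·M_1 + 4·M_2 + 1·M_3 = 6(Δ_2 - Δ_1) = -42
  1·M_2 + 4·M_3 + 1·M_4 = 6(Δ_3 - Δ_2) = -18
Clamped end conditions give two more equations: 2h_0·M_0 + h_0·M_1 = 6(Δ_0 - S'(0)) = -57 and h_3·M_3 + 2h_3·M_4 = 6(S'(4) - Δ_3) = 18.
Solving the tridiagonal system: M_0 = -2703/56, M_1 = 1107/28, M_2 = -159/8, M_3 = -57/28, M_4 = 561/56.
On [3, 4], with S_3(x) = a_3 + b_3·(x - 3) + c_3·(x - 3)² + d_3·(x - 3)³: c_3 = M_3/2 = -57/56, d_3 = (M_4 - M_3)/(6h_3) = 225/112, b_3 = Δ_3 - h_3(2M_3 + M_4)/6 = -559/112.

-4.9911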